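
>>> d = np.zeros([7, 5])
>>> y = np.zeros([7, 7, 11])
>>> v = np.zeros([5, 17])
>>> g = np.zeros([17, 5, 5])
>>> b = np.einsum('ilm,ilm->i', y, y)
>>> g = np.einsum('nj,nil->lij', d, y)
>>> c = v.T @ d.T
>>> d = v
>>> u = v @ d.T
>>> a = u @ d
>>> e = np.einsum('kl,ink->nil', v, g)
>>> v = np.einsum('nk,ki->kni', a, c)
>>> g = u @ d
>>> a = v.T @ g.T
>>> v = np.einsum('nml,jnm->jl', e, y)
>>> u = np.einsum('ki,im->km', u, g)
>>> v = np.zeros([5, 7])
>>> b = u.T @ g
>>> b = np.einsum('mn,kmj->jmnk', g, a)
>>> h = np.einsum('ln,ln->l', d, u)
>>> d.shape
(5, 17)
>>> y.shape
(7, 7, 11)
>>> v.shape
(5, 7)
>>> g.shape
(5, 17)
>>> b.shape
(5, 5, 17, 7)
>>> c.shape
(17, 7)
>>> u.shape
(5, 17)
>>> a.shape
(7, 5, 5)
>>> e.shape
(7, 11, 17)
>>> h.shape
(5,)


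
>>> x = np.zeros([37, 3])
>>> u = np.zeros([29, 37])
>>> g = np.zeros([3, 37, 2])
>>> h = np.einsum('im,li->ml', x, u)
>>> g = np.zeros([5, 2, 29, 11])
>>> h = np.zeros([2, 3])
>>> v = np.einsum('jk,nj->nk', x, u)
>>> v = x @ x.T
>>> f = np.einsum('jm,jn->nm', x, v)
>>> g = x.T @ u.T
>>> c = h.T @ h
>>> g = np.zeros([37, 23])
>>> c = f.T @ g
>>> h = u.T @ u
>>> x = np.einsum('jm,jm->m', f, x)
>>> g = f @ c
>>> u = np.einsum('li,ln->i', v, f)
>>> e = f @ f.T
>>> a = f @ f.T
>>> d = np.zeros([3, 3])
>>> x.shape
(3,)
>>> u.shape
(37,)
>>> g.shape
(37, 23)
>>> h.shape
(37, 37)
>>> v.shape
(37, 37)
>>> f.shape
(37, 3)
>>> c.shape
(3, 23)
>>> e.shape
(37, 37)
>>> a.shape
(37, 37)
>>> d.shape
(3, 3)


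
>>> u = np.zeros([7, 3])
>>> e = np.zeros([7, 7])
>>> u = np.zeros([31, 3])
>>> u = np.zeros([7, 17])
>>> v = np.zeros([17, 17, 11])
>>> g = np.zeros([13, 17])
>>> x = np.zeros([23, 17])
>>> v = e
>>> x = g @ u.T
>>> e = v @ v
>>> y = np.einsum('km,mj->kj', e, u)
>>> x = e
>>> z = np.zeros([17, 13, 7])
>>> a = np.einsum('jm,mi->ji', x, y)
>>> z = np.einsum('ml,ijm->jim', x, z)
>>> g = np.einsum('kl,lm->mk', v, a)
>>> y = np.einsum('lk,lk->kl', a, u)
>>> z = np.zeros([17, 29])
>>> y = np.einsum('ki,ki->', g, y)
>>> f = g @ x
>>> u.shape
(7, 17)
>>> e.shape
(7, 7)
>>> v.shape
(7, 7)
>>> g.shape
(17, 7)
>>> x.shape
(7, 7)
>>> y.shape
()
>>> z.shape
(17, 29)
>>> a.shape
(7, 17)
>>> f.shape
(17, 7)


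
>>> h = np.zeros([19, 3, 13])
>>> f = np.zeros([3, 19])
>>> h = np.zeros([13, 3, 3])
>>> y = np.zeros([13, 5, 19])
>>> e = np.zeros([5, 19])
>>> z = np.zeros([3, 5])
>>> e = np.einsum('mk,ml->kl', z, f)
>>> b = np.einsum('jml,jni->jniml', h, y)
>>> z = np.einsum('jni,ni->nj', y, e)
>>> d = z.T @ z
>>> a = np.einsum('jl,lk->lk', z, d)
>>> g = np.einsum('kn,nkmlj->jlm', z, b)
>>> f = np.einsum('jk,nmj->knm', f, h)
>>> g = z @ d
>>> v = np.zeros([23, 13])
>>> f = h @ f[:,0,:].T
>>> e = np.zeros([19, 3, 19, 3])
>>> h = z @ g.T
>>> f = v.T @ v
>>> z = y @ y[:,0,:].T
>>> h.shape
(5, 5)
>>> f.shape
(13, 13)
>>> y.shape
(13, 5, 19)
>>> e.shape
(19, 3, 19, 3)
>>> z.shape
(13, 5, 13)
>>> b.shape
(13, 5, 19, 3, 3)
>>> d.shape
(13, 13)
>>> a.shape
(13, 13)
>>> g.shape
(5, 13)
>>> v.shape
(23, 13)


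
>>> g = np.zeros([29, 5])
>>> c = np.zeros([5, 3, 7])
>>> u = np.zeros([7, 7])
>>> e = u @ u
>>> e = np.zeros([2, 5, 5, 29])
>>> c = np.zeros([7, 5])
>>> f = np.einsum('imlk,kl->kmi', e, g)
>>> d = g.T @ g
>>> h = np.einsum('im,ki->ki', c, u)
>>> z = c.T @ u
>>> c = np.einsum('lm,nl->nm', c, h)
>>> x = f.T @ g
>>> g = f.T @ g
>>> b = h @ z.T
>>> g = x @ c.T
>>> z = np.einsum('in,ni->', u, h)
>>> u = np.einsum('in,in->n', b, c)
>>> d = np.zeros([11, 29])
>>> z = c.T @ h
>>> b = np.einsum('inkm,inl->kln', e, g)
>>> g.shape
(2, 5, 7)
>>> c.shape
(7, 5)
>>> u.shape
(5,)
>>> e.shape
(2, 5, 5, 29)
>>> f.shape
(29, 5, 2)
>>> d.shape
(11, 29)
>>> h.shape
(7, 7)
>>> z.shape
(5, 7)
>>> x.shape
(2, 5, 5)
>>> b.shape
(5, 7, 5)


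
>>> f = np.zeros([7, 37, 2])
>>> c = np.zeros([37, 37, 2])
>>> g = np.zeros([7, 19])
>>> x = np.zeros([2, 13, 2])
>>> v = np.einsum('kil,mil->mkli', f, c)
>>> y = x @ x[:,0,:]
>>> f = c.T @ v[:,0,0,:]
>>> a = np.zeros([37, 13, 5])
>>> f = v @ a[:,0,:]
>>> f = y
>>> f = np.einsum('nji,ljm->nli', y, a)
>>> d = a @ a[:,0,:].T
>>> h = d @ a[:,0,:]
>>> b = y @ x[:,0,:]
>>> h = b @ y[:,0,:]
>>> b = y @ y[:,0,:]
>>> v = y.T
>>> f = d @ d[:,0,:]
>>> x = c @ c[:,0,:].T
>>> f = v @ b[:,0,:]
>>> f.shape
(2, 13, 2)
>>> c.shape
(37, 37, 2)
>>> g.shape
(7, 19)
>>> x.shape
(37, 37, 37)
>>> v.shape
(2, 13, 2)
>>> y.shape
(2, 13, 2)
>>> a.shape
(37, 13, 5)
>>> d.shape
(37, 13, 37)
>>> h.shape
(2, 13, 2)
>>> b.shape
(2, 13, 2)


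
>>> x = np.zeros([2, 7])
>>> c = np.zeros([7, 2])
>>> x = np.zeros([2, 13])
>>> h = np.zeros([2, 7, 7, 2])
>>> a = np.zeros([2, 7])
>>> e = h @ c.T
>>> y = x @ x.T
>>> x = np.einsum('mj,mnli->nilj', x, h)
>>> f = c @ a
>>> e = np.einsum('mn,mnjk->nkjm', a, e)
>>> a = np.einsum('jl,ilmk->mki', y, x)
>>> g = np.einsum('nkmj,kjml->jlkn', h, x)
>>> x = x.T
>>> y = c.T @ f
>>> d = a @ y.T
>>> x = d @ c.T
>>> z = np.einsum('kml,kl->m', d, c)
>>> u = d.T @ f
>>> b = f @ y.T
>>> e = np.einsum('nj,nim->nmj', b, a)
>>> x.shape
(7, 13, 7)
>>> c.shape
(7, 2)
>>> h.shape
(2, 7, 7, 2)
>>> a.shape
(7, 13, 7)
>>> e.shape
(7, 7, 2)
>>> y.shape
(2, 7)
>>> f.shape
(7, 7)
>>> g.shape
(2, 13, 7, 2)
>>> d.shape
(7, 13, 2)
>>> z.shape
(13,)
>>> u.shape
(2, 13, 7)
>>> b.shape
(7, 2)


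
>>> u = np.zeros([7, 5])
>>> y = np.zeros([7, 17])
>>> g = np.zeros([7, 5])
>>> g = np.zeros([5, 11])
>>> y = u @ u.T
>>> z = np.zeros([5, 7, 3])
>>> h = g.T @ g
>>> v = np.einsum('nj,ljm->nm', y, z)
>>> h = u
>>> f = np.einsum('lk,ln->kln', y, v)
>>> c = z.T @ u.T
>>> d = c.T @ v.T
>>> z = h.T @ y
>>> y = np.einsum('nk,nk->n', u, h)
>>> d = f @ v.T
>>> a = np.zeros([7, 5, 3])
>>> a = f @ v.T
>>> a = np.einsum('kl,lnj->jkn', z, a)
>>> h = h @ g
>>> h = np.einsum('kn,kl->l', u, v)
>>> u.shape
(7, 5)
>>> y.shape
(7,)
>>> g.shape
(5, 11)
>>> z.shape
(5, 7)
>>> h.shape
(3,)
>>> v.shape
(7, 3)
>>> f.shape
(7, 7, 3)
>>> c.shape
(3, 7, 7)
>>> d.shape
(7, 7, 7)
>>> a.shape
(7, 5, 7)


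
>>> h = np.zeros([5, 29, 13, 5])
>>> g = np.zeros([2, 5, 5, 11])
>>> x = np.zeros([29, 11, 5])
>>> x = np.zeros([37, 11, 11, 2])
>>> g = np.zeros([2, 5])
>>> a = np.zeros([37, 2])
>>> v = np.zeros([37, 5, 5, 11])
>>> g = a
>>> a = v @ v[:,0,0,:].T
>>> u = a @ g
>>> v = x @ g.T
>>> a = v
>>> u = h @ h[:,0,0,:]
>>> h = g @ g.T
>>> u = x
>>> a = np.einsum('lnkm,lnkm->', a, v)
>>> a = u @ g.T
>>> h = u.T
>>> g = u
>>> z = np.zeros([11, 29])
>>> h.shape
(2, 11, 11, 37)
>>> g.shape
(37, 11, 11, 2)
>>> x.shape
(37, 11, 11, 2)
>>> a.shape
(37, 11, 11, 37)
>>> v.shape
(37, 11, 11, 37)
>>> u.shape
(37, 11, 11, 2)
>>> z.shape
(11, 29)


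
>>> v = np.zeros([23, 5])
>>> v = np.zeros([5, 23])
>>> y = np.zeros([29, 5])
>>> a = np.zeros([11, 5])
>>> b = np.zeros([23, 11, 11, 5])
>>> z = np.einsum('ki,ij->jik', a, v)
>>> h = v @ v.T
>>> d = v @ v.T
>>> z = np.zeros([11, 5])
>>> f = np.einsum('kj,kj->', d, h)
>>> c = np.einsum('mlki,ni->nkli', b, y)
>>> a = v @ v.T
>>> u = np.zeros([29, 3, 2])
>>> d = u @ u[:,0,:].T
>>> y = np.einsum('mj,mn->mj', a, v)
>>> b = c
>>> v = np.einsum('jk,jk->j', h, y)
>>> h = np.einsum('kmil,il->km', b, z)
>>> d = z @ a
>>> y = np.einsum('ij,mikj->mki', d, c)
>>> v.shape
(5,)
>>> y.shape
(29, 11, 11)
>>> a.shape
(5, 5)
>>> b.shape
(29, 11, 11, 5)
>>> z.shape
(11, 5)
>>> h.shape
(29, 11)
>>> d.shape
(11, 5)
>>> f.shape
()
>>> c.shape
(29, 11, 11, 5)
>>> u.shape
(29, 3, 2)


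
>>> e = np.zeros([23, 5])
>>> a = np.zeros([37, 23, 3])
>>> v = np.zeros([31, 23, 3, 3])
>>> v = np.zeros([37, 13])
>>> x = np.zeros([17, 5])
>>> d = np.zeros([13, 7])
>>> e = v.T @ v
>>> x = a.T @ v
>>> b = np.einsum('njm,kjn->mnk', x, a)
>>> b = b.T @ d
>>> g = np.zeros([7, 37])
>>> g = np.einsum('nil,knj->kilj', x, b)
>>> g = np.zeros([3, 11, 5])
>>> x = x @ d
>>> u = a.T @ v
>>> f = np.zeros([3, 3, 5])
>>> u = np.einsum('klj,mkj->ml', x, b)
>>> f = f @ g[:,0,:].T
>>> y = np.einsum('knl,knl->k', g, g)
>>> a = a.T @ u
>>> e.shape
(13, 13)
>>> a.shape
(3, 23, 23)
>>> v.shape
(37, 13)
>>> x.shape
(3, 23, 7)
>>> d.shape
(13, 7)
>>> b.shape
(37, 3, 7)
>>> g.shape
(3, 11, 5)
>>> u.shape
(37, 23)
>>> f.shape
(3, 3, 3)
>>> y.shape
(3,)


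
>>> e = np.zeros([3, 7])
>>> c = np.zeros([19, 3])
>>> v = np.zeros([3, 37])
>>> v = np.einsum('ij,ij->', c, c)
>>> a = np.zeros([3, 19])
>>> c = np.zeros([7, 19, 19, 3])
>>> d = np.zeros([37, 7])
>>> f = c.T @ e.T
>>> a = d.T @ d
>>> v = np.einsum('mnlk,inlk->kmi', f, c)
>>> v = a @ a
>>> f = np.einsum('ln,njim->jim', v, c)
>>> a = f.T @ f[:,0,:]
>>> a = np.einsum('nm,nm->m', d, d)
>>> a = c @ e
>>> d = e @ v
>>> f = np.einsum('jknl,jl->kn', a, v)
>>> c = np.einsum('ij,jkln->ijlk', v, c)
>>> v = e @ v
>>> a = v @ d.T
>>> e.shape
(3, 7)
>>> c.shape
(7, 7, 19, 19)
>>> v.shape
(3, 7)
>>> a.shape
(3, 3)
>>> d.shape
(3, 7)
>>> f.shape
(19, 19)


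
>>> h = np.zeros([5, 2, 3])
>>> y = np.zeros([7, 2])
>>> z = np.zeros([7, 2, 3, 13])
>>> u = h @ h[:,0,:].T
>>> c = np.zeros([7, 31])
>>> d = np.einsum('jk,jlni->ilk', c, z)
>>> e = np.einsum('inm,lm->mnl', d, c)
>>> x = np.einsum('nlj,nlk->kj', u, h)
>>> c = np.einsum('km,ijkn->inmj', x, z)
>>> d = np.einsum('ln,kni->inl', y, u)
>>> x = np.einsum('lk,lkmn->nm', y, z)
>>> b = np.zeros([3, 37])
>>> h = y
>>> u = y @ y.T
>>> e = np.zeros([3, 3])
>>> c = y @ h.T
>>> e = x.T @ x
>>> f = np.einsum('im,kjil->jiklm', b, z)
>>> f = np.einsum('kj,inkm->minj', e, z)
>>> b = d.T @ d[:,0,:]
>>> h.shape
(7, 2)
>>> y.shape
(7, 2)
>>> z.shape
(7, 2, 3, 13)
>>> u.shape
(7, 7)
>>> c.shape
(7, 7)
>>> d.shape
(5, 2, 7)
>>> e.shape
(3, 3)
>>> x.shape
(13, 3)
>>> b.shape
(7, 2, 7)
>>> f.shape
(13, 7, 2, 3)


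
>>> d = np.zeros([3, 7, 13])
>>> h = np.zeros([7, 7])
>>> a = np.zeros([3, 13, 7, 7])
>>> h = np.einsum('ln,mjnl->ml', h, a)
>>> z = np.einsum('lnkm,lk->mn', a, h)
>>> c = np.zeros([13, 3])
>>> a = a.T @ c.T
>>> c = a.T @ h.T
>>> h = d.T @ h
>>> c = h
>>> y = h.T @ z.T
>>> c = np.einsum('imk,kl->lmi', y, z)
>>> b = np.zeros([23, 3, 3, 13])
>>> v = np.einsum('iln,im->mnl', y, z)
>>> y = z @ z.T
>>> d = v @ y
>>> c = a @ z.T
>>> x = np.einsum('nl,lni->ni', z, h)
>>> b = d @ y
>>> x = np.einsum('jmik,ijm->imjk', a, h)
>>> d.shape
(13, 7, 7)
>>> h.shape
(13, 7, 7)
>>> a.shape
(7, 7, 13, 13)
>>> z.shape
(7, 13)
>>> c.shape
(7, 7, 13, 7)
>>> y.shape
(7, 7)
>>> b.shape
(13, 7, 7)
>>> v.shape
(13, 7, 7)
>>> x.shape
(13, 7, 7, 13)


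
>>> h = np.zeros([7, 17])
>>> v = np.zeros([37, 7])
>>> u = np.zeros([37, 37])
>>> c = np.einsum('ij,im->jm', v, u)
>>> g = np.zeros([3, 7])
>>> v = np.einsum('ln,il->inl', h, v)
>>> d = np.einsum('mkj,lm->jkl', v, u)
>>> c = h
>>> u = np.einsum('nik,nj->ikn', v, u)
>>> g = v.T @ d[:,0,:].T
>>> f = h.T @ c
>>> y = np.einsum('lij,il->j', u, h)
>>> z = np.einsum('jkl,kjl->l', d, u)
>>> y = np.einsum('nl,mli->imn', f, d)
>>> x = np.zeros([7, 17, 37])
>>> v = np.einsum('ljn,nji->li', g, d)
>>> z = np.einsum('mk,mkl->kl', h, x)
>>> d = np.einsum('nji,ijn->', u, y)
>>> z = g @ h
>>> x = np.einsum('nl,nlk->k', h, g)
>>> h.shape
(7, 17)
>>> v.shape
(7, 37)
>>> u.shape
(17, 7, 37)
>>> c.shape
(7, 17)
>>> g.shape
(7, 17, 7)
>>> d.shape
()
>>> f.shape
(17, 17)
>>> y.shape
(37, 7, 17)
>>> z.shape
(7, 17, 17)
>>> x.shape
(7,)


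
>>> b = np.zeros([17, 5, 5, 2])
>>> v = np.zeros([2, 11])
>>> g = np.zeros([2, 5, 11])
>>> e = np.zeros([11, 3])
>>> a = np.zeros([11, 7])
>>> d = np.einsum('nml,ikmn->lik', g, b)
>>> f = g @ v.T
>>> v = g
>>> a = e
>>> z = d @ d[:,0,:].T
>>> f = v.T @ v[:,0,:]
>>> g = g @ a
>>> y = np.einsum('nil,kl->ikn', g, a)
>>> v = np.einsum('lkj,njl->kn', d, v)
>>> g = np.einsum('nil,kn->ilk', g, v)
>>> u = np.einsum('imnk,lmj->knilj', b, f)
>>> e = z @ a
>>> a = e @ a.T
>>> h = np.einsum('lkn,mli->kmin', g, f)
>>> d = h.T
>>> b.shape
(17, 5, 5, 2)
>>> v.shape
(17, 2)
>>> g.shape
(5, 3, 17)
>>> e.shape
(11, 17, 3)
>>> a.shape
(11, 17, 11)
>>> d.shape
(17, 11, 11, 3)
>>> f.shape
(11, 5, 11)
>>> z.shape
(11, 17, 11)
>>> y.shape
(5, 11, 2)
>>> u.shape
(2, 5, 17, 11, 11)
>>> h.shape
(3, 11, 11, 17)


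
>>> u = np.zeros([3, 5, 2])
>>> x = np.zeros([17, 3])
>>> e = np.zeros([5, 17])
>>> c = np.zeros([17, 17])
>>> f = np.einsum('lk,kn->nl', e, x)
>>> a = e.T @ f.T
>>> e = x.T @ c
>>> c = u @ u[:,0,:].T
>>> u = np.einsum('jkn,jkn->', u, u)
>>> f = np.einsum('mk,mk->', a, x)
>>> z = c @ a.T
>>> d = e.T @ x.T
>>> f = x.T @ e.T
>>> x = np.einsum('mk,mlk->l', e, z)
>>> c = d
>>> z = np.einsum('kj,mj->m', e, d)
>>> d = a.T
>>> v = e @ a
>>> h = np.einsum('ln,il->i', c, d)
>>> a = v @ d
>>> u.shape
()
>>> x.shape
(5,)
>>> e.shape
(3, 17)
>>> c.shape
(17, 17)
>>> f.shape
(3, 3)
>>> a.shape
(3, 17)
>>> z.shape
(17,)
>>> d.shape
(3, 17)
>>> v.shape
(3, 3)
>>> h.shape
(3,)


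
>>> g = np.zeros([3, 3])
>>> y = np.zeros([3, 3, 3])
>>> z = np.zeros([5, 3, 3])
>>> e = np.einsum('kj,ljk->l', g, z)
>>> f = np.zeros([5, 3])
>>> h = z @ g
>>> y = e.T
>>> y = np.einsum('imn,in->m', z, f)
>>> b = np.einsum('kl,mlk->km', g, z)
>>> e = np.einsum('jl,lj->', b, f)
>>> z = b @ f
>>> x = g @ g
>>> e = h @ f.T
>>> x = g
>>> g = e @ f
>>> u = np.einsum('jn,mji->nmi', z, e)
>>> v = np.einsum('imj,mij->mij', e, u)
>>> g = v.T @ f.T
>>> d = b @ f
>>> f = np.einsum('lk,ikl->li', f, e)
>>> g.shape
(5, 5, 5)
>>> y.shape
(3,)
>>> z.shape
(3, 3)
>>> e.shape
(5, 3, 5)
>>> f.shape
(5, 5)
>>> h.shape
(5, 3, 3)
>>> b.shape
(3, 5)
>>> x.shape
(3, 3)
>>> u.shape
(3, 5, 5)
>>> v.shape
(3, 5, 5)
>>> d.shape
(3, 3)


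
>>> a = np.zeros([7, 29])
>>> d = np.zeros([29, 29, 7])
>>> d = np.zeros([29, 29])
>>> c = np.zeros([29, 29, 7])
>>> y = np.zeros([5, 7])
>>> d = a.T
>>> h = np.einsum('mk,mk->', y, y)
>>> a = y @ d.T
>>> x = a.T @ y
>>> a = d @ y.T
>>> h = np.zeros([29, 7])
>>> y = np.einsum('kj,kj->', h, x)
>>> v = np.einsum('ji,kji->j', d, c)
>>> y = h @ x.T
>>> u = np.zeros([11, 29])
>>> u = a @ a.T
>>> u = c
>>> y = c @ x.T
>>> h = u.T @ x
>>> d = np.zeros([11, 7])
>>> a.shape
(29, 5)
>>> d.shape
(11, 7)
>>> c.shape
(29, 29, 7)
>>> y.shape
(29, 29, 29)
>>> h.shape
(7, 29, 7)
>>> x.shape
(29, 7)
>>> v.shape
(29,)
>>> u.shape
(29, 29, 7)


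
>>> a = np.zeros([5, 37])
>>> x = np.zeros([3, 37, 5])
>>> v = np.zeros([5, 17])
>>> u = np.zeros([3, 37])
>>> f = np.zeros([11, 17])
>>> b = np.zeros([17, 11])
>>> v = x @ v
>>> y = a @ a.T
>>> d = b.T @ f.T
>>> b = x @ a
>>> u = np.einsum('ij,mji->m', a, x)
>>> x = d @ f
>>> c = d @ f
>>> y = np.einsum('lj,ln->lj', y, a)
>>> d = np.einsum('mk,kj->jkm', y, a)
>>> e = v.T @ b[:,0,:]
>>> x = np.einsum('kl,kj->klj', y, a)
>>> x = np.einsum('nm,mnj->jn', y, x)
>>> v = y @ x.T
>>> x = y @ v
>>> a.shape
(5, 37)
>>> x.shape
(5, 37)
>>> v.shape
(5, 37)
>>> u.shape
(3,)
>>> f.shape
(11, 17)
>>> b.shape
(3, 37, 37)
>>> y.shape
(5, 5)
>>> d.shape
(37, 5, 5)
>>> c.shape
(11, 17)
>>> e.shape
(17, 37, 37)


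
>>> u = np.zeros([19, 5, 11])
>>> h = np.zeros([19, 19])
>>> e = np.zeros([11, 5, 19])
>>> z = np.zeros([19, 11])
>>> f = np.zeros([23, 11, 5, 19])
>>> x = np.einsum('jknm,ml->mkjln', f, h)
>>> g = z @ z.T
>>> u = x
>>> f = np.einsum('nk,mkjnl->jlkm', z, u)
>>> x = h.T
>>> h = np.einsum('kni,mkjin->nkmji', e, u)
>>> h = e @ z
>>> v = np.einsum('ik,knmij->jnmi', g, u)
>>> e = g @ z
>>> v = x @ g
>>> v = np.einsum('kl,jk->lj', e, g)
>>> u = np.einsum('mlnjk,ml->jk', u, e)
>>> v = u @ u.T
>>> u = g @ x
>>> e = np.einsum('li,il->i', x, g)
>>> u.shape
(19, 19)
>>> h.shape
(11, 5, 11)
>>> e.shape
(19,)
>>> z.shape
(19, 11)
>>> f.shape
(23, 5, 11, 19)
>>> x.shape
(19, 19)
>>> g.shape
(19, 19)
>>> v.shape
(19, 19)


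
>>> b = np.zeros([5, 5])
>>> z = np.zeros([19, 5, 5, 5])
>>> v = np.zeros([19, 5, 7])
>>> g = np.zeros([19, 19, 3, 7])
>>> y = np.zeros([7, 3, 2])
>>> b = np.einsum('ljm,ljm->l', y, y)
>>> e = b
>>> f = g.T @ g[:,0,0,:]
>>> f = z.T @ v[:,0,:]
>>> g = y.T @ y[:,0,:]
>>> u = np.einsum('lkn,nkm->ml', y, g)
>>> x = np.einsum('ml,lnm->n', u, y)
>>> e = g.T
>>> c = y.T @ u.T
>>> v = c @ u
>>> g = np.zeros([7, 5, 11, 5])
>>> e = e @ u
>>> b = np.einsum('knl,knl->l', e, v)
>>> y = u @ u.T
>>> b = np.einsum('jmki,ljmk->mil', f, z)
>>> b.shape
(5, 7, 19)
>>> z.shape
(19, 5, 5, 5)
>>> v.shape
(2, 3, 7)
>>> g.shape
(7, 5, 11, 5)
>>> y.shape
(2, 2)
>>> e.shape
(2, 3, 7)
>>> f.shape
(5, 5, 5, 7)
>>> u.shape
(2, 7)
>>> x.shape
(3,)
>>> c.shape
(2, 3, 2)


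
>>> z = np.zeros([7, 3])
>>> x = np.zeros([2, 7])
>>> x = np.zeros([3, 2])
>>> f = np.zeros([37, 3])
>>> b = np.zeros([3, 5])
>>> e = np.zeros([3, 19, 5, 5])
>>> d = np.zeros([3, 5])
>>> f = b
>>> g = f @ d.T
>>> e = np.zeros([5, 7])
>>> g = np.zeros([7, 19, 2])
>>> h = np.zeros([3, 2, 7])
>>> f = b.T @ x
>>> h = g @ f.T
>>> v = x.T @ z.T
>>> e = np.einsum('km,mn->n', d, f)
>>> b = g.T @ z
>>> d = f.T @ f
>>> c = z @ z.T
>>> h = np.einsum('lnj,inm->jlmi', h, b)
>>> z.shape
(7, 3)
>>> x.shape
(3, 2)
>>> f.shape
(5, 2)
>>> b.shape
(2, 19, 3)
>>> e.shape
(2,)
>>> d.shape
(2, 2)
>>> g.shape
(7, 19, 2)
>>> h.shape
(5, 7, 3, 2)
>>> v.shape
(2, 7)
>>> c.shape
(7, 7)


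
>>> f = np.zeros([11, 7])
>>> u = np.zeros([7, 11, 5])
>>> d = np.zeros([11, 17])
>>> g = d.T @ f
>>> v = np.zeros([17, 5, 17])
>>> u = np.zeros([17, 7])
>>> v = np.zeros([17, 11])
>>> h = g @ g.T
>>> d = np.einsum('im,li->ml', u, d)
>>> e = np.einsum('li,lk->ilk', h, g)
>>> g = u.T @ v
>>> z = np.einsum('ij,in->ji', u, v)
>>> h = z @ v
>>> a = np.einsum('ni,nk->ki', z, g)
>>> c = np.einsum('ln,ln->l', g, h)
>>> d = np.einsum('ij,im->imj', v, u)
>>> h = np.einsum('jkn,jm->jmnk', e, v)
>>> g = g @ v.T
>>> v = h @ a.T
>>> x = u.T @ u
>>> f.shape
(11, 7)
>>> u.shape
(17, 7)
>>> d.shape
(17, 7, 11)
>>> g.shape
(7, 17)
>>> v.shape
(17, 11, 7, 11)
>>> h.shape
(17, 11, 7, 17)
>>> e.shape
(17, 17, 7)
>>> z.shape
(7, 17)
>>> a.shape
(11, 17)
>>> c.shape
(7,)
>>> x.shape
(7, 7)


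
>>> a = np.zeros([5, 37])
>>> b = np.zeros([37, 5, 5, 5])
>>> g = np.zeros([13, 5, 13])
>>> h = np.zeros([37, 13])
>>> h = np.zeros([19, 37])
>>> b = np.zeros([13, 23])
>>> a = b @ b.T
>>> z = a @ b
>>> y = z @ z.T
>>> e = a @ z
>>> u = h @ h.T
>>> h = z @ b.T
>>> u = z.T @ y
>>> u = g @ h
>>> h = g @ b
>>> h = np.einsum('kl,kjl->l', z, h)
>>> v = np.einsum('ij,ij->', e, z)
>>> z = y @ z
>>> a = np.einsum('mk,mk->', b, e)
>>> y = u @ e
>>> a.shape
()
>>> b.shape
(13, 23)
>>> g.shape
(13, 5, 13)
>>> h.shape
(23,)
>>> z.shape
(13, 23)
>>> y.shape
(13, 5, 23)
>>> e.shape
(13, 23)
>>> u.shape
(13, 5, 13)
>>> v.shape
()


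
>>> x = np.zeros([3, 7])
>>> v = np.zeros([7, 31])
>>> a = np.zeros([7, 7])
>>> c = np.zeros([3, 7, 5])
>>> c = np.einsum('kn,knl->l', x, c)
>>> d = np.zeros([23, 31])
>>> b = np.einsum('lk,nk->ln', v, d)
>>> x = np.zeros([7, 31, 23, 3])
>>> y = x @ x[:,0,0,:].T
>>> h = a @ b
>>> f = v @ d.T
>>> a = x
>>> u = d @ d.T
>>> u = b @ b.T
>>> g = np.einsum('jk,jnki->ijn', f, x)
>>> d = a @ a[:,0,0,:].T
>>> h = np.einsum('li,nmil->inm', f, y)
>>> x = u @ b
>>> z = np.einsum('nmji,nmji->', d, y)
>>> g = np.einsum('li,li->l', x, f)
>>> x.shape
(7, 23)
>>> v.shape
(7, 31)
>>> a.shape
(7, 31, 23, 3)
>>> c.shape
(5,)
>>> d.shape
(7, 31, 23, 7)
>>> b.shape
(7, 23)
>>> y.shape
(7, 31, 23, 7)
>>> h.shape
(23, 7, 31)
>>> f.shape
(7, 23)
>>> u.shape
(7, 7)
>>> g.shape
(7,)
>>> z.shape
()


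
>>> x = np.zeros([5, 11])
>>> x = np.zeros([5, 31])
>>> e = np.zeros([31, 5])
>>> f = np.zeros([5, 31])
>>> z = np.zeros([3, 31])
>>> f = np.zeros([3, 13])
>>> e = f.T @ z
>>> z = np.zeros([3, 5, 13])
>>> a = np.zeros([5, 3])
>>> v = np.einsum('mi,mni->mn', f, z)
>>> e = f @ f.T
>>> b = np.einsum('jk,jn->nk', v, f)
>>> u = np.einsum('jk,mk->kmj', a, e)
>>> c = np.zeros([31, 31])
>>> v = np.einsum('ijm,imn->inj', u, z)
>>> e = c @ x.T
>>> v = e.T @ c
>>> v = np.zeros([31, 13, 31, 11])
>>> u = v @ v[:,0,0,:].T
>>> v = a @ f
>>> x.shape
(5, 31)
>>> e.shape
(31, 5)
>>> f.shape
(3, 13)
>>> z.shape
(3, 5, 13)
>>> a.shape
(5, 3)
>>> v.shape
(5, 13)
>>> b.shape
(13, 5)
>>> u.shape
(31, 13, 31, 31)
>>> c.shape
(31, 31)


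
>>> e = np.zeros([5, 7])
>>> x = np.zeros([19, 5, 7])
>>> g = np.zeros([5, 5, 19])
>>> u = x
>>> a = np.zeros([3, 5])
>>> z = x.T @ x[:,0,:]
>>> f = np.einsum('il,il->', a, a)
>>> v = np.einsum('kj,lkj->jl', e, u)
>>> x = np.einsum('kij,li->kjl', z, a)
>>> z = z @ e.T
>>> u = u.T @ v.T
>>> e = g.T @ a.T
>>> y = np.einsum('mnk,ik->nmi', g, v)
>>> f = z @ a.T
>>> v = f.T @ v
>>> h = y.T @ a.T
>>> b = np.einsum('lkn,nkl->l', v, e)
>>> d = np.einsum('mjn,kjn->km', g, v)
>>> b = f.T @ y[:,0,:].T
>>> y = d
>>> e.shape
(19, 5, 3)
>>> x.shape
(7, 7, 3)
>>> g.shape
(5, 5, 19)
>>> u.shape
(7, 5, 7)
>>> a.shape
(3, 5)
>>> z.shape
(7, 5, 5)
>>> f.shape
(7, 5, 3)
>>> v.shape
(3, 5, 19)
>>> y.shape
(3, 5)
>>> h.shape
(7, 5, 3)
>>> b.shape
(3, 5, 5)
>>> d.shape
(3, 5)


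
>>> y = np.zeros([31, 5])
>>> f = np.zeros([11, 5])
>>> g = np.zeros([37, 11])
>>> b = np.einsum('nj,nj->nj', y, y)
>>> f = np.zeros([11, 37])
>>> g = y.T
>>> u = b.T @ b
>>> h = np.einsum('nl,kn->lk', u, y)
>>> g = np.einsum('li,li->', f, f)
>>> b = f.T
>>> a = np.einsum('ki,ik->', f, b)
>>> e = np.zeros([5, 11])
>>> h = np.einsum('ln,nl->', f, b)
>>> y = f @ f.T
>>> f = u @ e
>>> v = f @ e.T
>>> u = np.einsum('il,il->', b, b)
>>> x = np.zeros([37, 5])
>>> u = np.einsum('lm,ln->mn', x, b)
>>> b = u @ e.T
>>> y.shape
(11, 11)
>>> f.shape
(5, 11)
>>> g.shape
()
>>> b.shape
(5, 5)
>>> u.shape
(5, 11)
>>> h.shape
()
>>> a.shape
()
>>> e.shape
(5, 11)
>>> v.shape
(5, 5)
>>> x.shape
(37, 5)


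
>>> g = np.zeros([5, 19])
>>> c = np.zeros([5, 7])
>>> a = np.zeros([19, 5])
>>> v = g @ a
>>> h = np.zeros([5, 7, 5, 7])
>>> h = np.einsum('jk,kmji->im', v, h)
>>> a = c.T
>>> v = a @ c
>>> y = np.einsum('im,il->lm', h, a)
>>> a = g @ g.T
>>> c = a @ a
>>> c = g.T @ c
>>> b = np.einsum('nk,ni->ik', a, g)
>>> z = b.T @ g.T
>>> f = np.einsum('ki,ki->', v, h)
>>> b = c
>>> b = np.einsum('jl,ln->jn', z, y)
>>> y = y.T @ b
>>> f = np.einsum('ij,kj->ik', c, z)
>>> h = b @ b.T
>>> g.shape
(5, 19)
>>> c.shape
(19, 5)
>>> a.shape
(5, 5)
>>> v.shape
(7, 7)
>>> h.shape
(5, 5)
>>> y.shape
(7, 7)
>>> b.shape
(5, 7)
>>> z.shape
(5, 5)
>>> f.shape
(19, 5)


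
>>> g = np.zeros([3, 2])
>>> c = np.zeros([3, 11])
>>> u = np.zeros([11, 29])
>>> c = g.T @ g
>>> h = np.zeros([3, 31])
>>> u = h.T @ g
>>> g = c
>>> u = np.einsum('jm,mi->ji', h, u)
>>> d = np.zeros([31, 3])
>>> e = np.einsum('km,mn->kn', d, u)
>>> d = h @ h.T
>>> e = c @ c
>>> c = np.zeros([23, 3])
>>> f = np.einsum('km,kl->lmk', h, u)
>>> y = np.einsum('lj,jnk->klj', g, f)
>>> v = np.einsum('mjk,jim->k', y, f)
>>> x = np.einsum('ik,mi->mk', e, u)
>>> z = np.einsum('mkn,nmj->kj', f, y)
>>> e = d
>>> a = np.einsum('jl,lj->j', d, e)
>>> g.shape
(2, 2)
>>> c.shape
(23, 3)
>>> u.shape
(3, 2)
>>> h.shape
(3, 31)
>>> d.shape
(3, 3)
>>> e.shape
(3, 3)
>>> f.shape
(2, 31, 3)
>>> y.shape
(3, 2, 2)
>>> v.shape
(2,)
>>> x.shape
(3, 2)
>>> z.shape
(31, 2)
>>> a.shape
(3,)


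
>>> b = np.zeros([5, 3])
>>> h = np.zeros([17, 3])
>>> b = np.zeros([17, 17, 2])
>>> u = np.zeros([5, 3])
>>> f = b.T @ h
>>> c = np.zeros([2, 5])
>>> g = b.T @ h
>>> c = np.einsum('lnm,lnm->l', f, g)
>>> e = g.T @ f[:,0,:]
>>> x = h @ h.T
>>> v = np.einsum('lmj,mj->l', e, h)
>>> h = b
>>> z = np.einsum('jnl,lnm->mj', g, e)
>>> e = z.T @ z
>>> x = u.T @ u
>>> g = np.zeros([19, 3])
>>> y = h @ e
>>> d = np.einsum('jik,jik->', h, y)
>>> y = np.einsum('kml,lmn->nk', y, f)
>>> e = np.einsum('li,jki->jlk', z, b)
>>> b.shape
(17, 17, 2)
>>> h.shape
(17, 17, 2)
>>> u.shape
(5, 3)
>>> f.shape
(2, 17, 3)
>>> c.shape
(2,)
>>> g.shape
(19, 3)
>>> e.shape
(17, 3, 17)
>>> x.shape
(3, 3)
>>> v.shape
(3,)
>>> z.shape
(3, 2)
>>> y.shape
(3, 17)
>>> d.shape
()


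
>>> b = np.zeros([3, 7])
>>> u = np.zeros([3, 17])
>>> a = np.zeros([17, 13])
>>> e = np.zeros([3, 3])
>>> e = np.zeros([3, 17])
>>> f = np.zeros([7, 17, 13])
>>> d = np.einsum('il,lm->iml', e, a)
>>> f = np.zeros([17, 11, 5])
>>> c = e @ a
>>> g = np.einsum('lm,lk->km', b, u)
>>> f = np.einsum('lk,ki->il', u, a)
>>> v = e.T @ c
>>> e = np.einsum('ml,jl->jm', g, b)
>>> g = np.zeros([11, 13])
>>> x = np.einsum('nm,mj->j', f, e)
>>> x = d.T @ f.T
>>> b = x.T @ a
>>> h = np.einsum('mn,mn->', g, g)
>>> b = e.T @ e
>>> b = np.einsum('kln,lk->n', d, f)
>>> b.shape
(17,)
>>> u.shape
(3, 17)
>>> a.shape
(17, 13)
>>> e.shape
(3, 17)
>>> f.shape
(13, 3)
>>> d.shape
(3, 13, 17)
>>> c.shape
(3, 13)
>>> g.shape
(11, 13)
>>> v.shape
(17, 13)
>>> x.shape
(17, 13, 13)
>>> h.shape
()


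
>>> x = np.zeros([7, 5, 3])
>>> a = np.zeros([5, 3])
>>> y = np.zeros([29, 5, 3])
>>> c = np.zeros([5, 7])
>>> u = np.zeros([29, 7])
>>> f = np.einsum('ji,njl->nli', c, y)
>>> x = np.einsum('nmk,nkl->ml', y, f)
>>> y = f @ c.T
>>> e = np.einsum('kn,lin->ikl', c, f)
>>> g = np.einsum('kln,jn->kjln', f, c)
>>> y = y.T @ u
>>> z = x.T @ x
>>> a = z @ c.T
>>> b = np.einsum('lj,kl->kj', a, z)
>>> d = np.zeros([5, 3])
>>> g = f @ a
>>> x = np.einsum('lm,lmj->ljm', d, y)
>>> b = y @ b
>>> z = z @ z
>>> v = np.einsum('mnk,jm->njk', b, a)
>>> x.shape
(5, 7, 3)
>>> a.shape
(7, 5)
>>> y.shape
(5, 3, 7)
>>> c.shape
(5, 7)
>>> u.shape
(29, 7)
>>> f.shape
(29, 3, 7)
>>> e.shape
(3, 5, 29)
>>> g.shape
(29, 3, 5)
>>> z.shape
(7, 7)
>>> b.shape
(5, 3, 5)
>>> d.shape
(5, 3)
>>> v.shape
(3, 7, 5)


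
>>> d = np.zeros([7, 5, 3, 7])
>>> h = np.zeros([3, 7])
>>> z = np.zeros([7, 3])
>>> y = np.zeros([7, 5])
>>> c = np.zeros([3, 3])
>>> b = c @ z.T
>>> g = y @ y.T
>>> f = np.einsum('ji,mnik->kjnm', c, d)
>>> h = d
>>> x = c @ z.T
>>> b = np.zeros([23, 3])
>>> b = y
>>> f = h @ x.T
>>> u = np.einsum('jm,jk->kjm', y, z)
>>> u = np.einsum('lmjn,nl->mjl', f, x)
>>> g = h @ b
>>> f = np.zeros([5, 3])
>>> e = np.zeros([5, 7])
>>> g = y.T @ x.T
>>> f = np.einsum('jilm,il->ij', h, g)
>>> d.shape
(7, 5, 3, 7)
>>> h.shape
(7, 5, 3, 7)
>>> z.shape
(7, 3)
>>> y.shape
(7, 5)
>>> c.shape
(3, 3)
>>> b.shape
(7, 5)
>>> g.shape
(5, 3)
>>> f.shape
(5, 7)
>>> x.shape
(3, 7)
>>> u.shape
(5, 3, 7)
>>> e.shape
(5, 7)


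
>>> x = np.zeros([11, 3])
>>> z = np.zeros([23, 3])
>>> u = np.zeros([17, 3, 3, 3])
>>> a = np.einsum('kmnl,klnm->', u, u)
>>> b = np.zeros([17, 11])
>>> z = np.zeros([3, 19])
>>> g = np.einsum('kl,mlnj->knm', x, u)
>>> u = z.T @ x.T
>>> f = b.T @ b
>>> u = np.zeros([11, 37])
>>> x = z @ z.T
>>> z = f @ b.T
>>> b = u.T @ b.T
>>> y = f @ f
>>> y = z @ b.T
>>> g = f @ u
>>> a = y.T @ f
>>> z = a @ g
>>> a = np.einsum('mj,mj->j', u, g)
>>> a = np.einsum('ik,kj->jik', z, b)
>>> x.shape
(3, 3)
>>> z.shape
(37, 37)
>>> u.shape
(11, 37)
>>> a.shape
(17, 37, 37)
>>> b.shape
(37, 17)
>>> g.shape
(11, 37)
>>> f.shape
(11, 11)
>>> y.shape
(11, 37)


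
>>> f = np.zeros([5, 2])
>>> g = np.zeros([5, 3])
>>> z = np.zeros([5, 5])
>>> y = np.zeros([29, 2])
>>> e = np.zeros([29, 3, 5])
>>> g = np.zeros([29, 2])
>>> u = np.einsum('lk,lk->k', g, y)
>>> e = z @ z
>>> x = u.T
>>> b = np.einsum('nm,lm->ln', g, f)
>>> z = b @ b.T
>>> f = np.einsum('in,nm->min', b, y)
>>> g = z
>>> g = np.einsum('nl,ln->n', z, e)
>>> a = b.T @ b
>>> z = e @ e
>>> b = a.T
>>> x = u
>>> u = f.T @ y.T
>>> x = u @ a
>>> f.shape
(2, 5, 29)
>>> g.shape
(5,)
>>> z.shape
(5, 5)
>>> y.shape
(29, 2)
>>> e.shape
(5, 5)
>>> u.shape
(29, 5, 29)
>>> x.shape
(29, 5, 29)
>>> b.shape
(29, 29)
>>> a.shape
(29, 29)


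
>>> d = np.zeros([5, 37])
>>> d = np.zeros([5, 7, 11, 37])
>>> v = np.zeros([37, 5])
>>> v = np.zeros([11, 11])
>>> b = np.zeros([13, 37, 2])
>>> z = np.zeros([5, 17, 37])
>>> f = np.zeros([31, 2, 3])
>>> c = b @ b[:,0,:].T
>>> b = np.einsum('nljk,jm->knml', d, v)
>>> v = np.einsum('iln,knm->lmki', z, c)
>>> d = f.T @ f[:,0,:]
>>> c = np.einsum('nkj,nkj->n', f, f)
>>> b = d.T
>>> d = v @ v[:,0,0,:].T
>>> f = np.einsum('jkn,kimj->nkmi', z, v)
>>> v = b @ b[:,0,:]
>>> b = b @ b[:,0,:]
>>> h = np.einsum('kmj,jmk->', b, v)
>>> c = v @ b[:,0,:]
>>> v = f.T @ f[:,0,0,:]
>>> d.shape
(17, 13, 13, 17)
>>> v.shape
(13, 13, 17, 13)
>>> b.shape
(3, 2, 3)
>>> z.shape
(5, 17, 37)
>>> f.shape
(37, 17, 13, 13)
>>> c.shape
(3, 2, 3)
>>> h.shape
()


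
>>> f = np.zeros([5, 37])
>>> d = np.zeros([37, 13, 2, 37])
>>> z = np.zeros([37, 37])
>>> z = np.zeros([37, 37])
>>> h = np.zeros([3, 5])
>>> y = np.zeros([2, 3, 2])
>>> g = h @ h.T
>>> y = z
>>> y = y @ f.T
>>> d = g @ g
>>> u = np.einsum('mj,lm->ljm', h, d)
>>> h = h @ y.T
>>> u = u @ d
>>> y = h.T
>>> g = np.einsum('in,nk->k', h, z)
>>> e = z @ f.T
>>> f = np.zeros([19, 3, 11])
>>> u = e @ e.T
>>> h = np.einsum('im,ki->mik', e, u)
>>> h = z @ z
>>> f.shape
(19, 3, 11)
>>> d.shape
(3, 3)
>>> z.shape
(37, 37)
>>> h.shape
(37, 37)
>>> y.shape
(37, 3)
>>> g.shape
(37,)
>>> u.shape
(37, 37)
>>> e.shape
(37, 5)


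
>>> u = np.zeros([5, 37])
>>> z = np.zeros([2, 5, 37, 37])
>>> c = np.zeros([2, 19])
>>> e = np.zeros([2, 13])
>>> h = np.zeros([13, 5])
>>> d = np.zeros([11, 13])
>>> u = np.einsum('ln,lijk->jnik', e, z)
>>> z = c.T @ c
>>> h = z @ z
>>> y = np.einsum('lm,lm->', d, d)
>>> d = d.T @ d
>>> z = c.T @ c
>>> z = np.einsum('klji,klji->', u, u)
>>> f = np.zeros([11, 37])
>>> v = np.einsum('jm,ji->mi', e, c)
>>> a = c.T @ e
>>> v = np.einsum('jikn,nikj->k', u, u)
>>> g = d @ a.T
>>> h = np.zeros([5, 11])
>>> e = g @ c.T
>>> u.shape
(37, 13, 5, 37)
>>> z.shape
()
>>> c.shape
(2, 19)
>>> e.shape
(13, 2)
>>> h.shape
(5, 11)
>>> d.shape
(13, 13)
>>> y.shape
()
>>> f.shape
(11, 37)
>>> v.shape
(5,)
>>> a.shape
(19, 13)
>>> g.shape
(13, 19)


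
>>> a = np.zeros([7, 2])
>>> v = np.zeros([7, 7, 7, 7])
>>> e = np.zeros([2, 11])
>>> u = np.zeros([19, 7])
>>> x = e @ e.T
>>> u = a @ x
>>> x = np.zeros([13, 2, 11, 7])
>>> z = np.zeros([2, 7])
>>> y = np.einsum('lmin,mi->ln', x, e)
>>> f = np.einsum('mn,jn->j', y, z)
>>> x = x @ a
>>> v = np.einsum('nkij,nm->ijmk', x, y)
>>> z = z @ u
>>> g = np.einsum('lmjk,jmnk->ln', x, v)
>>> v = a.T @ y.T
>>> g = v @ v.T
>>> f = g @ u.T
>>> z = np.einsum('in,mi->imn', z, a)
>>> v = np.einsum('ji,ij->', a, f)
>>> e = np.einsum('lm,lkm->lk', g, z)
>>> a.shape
(7, 2)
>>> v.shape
()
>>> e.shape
(2, 7)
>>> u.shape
(7, 2)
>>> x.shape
(13, 2, 11, 2)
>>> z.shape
(2, 7, 2)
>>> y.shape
(13, 7)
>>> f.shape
(2, 7)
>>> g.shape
(2, 2)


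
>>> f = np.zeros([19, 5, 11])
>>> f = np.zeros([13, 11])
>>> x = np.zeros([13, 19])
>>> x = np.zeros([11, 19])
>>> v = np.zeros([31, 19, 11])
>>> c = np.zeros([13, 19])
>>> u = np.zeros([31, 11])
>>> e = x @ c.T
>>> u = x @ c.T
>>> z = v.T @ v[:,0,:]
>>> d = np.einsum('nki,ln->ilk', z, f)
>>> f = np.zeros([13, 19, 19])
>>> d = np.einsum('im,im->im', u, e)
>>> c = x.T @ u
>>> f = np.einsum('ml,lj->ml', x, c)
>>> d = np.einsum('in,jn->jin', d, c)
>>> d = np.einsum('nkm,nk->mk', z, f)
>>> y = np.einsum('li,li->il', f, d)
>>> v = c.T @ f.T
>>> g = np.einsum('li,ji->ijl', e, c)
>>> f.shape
(11, 19)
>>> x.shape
(11, 19)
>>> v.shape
(13, 11)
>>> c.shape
(19, 13)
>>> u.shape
(11, 13)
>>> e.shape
(11, 13)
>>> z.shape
(11, 19, 11)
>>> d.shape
(11, 19)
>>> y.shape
(19, 11)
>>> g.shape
(13, 19, 11)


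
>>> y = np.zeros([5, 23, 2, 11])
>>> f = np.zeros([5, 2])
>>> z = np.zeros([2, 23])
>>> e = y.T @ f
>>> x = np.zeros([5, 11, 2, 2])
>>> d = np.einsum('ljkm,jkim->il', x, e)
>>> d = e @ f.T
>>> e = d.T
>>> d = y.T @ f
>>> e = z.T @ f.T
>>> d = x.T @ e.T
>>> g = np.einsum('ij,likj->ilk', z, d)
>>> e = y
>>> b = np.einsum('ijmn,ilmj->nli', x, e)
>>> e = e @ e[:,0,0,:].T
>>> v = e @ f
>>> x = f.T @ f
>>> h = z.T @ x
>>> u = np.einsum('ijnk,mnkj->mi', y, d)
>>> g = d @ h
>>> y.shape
(5, 23, 2, 11)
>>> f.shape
(5, 2)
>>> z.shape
(2, 23)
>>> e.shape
(5, 23, 2, 5)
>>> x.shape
(2, 2)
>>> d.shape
(2, 2, 11, 23)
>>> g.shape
(2, 2, 11, 2)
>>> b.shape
(2, 23, 5)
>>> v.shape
(5, 23, 2, 2)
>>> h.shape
(23, 2)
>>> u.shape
(2, 5)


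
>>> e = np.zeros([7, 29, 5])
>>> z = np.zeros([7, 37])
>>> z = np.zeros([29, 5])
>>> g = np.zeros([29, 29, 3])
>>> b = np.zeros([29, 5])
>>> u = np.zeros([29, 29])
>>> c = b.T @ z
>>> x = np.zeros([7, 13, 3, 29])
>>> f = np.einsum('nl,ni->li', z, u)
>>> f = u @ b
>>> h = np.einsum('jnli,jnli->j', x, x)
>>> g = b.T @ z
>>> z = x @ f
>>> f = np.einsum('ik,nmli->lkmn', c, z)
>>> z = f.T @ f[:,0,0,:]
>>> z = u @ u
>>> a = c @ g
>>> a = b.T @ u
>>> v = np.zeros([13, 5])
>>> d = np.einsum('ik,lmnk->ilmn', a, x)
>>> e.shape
(7, 29, 5)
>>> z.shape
(29, 29)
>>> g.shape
(5, 5)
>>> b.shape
(29, 5)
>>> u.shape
(29, 29)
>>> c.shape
(5, 5)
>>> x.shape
(7, 13, 3, 29)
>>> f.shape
(3, 5, 13, 7)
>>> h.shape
(7,)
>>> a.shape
(5, 29)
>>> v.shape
(13, 5)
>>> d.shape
(5, 7, 13, 3)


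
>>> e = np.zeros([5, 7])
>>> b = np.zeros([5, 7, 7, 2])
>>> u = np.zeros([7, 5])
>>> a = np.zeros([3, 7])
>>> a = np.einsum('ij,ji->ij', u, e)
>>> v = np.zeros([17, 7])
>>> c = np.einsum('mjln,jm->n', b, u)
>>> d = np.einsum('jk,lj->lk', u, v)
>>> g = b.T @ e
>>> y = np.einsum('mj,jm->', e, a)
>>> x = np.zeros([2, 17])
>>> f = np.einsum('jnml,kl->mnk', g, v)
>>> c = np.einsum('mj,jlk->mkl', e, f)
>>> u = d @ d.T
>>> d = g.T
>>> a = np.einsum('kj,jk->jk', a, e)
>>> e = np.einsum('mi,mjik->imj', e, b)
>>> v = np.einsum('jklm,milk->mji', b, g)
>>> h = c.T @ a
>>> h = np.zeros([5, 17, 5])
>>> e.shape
(7, 5, 7)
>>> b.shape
(5, 7, 7, 2)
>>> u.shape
(17, 17)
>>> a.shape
(5, 7)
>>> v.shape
(2, 5, 7)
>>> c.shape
(5, 17, 7)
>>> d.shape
(7, 7, 7, 2)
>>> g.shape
(2, 7, 7, 7)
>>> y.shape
()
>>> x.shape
(2, 17)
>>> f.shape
(7, 7, 17)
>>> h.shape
(5, 17, 5)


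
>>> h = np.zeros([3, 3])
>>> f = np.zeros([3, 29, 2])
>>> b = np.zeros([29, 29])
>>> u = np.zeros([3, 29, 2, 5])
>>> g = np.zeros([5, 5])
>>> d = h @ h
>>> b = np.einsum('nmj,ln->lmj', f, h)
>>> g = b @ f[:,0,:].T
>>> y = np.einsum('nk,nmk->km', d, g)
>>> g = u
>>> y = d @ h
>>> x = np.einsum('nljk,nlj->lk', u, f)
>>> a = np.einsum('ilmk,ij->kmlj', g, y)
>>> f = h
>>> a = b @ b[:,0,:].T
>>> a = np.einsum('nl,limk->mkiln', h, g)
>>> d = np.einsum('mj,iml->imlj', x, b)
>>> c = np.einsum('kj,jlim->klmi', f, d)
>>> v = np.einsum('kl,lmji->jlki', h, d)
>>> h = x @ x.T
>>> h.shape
(29, 29)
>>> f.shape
(3, 3)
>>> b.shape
(3, 29, 2)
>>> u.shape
(3, 29, 2, 5)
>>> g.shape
(3, 29, 2, 5)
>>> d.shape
(3, 29, 2, 5)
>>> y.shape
(3, 3)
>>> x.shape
(29, 5)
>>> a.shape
(2, 5, 29, 3, 3)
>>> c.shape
(3, 29, 5, 2)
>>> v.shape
(2, 3, 3, 5)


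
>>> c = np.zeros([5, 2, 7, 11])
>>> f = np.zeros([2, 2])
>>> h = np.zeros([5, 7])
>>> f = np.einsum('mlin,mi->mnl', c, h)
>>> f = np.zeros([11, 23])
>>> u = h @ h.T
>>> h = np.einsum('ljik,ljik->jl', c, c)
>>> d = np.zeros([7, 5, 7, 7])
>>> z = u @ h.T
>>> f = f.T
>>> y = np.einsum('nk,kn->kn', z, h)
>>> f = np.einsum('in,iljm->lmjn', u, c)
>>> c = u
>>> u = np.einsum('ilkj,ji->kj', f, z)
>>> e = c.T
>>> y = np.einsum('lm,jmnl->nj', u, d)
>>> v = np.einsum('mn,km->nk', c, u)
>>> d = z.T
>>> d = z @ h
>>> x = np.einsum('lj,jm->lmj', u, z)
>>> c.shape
(5, 5)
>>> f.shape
(2, 11, 7, 5)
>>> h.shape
(2, 5)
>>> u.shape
(7, 5)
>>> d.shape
(5, 5)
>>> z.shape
(5, 2)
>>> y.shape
(7, 7)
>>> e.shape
(5, 5)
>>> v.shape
(5, 7)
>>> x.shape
(7, 2, 5)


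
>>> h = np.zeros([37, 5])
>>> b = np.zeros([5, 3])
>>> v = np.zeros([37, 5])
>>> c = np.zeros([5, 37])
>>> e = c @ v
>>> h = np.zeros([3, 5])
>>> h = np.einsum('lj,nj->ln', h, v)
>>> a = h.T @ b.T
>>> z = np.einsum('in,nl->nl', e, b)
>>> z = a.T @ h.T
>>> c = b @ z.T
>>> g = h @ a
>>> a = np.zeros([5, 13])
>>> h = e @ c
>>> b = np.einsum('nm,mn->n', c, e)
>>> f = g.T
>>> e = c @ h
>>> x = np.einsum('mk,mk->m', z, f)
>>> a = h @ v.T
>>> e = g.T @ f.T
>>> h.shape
(5, 5)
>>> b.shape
(5,)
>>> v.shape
(37, 5)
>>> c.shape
(5, 5)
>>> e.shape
(5, 5)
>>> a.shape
(5, 37)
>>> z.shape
(5, 3)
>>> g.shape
(3, 5)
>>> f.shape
(5, 3)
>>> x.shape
(5,)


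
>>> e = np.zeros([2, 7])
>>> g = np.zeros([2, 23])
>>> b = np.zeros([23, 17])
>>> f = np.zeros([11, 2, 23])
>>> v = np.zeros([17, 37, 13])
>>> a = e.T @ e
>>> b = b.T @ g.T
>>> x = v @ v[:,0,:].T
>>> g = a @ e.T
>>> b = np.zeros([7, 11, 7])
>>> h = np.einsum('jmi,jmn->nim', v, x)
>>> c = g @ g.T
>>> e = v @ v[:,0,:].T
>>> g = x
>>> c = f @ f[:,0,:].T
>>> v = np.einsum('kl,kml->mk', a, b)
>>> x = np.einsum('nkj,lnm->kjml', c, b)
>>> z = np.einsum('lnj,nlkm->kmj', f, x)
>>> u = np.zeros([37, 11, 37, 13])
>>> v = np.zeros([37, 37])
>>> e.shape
(17, 37, 17)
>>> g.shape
(17, 37, 17)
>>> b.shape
(7, 11, 7)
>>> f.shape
(11, 2, 23)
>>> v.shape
(37, 37)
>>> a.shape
(7, 7)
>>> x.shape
(2, 11, 7, 7)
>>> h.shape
(17, 13, 37)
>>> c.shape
(11, 2, 11)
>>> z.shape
(7, 7, 23)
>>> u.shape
(37, 11, 37, 13)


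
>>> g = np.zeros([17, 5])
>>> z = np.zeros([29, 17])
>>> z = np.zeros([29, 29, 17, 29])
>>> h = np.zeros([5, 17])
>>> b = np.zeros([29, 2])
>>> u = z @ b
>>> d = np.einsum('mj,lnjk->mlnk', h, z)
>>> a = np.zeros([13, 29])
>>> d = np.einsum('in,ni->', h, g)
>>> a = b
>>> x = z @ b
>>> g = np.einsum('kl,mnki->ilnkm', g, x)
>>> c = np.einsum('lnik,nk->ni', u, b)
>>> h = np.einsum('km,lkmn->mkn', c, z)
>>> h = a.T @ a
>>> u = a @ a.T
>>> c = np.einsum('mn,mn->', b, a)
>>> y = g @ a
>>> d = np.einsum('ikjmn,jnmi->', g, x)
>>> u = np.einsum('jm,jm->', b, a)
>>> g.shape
(2, 5, 29, 17, 29)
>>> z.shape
(29, 29, 17, 29)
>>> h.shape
(2, 2)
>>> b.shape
(29, 2)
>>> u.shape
()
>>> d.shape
()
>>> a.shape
(29, 2)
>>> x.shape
(29, 29, 17, 2)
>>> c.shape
()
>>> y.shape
(2, 5, 29, 17, 2)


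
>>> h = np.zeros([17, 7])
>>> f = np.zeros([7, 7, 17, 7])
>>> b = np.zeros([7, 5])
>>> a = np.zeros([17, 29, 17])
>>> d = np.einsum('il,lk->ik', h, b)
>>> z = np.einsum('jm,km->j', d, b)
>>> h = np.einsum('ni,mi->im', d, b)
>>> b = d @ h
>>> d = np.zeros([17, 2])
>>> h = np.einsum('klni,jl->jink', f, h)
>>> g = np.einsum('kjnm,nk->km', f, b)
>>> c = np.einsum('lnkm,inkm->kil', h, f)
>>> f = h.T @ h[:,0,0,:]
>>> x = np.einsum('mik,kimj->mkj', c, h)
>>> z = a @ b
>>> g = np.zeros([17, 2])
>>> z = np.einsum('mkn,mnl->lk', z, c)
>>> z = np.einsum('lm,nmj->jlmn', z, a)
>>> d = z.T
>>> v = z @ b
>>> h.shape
(5, 7, 17, 7)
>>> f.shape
(7, 17, 7, 7)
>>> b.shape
(17, 7)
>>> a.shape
(17, 29, 17)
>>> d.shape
(17, 29, 5, 17)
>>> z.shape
(17, 5, 29, 17)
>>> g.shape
(17, 2)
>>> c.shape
(17, 7, 5)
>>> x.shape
(17, 5, 7)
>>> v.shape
(17, 5, 29, 7)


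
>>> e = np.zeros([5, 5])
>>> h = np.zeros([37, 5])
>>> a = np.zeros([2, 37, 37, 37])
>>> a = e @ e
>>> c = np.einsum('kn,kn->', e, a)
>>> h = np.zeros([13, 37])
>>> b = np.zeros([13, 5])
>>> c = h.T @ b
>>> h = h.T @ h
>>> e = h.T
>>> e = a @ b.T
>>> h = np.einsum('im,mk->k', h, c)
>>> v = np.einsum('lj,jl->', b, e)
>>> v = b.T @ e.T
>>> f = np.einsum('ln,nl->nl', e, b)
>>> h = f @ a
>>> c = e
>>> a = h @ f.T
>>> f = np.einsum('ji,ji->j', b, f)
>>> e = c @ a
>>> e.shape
(5, 13)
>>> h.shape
(13, 5)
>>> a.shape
(13, 13)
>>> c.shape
(5, 13)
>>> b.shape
(13, 5)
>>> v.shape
(5, 5)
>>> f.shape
(13,)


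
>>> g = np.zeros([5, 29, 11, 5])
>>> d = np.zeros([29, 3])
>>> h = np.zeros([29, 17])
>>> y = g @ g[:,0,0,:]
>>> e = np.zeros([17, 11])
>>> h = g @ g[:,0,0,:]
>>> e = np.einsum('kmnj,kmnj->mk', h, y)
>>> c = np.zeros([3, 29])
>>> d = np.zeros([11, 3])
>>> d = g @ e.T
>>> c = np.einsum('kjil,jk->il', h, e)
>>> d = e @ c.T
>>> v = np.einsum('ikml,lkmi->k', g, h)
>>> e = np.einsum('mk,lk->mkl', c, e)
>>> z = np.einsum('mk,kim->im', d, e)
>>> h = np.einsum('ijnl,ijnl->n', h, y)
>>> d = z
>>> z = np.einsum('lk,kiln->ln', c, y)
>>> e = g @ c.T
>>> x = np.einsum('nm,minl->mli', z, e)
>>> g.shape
(5, 29, 11, 5)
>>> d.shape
(5, 29)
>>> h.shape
(11,)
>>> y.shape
(5, 29, 11, 5)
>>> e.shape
(5, 29, 11, 11)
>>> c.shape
(11, 5)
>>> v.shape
(29,)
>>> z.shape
(11, 5)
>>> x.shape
(5, 11, 29)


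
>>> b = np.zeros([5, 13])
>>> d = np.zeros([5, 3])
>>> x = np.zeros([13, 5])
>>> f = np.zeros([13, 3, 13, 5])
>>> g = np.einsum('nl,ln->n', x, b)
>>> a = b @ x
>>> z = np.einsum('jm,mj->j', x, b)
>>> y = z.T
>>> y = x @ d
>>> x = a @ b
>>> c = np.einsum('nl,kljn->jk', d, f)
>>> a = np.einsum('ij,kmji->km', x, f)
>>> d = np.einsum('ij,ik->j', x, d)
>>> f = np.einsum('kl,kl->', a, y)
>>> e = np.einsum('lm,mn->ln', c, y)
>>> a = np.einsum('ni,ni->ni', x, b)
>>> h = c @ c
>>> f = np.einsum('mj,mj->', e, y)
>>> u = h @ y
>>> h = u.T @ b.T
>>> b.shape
(5, 13)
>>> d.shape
(13,)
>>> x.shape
(5, 13)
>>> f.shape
()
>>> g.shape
(13,)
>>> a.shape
(5, 13)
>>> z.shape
(13,)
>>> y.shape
(13, 3)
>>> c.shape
(13, 13)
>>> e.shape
(13, 3)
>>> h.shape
(3, 5)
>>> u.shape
(13, 3)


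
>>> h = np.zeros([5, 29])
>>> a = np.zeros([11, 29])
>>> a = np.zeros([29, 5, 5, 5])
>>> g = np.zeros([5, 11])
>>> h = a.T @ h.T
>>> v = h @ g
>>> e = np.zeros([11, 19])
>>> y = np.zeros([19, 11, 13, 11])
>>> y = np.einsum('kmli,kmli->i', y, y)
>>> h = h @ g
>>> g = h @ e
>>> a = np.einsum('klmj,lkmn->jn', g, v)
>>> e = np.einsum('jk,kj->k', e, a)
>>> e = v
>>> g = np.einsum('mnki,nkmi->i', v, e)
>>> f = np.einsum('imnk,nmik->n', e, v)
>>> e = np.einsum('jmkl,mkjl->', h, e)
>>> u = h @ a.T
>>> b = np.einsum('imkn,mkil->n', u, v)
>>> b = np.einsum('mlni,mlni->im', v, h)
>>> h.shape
(5, 5, 5, 11)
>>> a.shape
(19, 11)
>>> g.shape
(11,)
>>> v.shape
(5, 5, 5, 11)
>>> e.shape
()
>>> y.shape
(11,)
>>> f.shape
(5,)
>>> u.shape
(5, 5, 5, 19)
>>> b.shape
(11, 5)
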